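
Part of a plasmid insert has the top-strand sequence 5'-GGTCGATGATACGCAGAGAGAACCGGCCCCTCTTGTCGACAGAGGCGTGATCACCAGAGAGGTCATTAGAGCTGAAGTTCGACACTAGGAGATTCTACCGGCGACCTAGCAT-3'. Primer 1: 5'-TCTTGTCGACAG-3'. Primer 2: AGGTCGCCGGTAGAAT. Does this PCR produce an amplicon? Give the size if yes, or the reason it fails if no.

Yes — a 77 bp product.

Primer 1 (TCTTGTCGACAG) matches the top strand at positions 31–42; it acts as a forward primer.
Primer 2's reverse complement is ATTCTACCGGCGACCT, matching the top strand at positions 92–107; it acts as a reverse primer.
The 3' ends face each other across positions 31–107, giving a 77 bp product.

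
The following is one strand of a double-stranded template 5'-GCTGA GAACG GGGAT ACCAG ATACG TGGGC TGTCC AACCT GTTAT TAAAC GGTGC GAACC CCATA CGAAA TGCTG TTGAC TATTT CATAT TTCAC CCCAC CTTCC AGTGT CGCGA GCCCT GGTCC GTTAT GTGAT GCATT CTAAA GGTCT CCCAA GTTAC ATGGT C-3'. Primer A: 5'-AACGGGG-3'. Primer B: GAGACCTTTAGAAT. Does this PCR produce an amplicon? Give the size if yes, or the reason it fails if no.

Yes — a 145 bp product.

Primer A (AACGGGG) matches the top strand at positions 7–13; it acts as a forward primer.
Primer B's reverse complement is ATTCTAAAGGTCTC, matching the top strand at positions 138–151; it acts as a reverse primer.
The 3' ends face each other across positions 7–151, giving a 145 bp product.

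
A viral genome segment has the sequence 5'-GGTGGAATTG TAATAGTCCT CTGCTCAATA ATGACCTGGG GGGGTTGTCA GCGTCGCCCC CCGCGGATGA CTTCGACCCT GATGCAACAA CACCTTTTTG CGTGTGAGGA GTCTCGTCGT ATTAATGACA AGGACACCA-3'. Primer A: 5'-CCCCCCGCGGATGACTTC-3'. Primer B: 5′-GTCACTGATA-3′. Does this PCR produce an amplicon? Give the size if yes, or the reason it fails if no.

No product — primer B has no binding site in the template.

Primer B (GTCACTGATA) does not match the top strand, and its reverse complement TATCAGTGAC does not match either.
With no annealing site for primer B, no amplification occurs.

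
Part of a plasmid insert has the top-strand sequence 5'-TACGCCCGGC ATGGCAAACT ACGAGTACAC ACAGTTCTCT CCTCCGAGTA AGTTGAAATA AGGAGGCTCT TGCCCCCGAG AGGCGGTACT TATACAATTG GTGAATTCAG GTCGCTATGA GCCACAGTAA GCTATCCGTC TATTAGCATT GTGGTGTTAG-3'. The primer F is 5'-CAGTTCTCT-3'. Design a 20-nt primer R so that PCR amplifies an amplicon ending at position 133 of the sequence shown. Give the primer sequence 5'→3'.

5'-AGCTTACTGTGGCTCATAGC-3'

The forward primer binds at positions 32–40; the product's 3' end on the top strand is position 133.
The reverse primer anneals to the top strand over positions 114–133, i.e. to GCTATGAGCCACAGTAAGCT.
Its sequence written 5'→3' is the reverse complement: AGCTTACTGTGGCTCATAGC.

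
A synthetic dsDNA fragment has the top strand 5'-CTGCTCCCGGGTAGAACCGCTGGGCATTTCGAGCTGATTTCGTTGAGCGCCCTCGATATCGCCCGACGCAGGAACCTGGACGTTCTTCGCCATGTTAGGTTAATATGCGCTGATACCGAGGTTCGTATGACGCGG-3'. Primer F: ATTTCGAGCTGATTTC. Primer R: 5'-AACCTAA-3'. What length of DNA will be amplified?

76 bp

The forward primer matches the template at positions 26–41.
The reverse primer's reverse complement is TTAGGTT, which matches the template at positions 95–101.
The product runs from position 26 to position 101, so its length is 101 − 26 + 1 = 76 bp.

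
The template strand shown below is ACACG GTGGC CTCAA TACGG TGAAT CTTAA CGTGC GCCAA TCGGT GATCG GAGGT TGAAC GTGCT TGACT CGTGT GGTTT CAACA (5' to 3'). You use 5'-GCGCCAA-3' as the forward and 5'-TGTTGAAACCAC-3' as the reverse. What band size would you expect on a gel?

52 bp

Forward primer GCGCCAA is found on the top strand at positions 34–40.
The reverse primer's reverse complement is GTGGTTTCAACA, which matches the template at positions 74–85.
Amplicon spans positions 34–85: 52 bp.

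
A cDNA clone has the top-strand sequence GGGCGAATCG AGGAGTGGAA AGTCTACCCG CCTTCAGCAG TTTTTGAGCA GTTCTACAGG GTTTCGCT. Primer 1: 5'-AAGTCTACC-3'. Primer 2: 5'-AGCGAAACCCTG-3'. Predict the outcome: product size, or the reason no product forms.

Yes — a 49 bp product.

Primer 1 (AAGTCTACC) matches the top strand at positions 20–28; it acts as a forward primer.
Primer 2's reverse complement is CAGGGTTTCGCT, matching the top strand at positions 57–68; it acts as a reverse primer.
The 3' ends face each other across positions 20–68, giving a 49 bp product.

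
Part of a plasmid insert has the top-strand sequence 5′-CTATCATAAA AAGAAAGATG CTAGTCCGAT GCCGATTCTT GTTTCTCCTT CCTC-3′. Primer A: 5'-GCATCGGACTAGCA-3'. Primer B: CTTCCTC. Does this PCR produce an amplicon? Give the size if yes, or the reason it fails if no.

No product — the primers' 3' ends point away from each other.

Primer A (GCATCGGACTAGCA) has reverse complement TGCTAGTCCGATGC, which matches the top strand at positions 19–32; primer A anneals to the top strand there with its 3' end pointing upstream toward position 19.
Primer B (CTTCCTC) matches the top strand directly at positions 48–54; it anneals to the bottom strand with its 3' end pointing downstream toward position 54.
The 3' ends diverge (primer A extends toward position 1, primer B toward position 54), so the primers never converge on a shared product.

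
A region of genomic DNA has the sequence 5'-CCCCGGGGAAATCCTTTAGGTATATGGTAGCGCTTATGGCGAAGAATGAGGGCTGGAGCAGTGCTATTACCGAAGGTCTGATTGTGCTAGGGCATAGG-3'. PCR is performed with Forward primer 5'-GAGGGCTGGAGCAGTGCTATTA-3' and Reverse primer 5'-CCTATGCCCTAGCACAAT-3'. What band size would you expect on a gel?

51 bp

Forward primer GAGGGCTGGAGCAGTGCTATTA is found on the top strand at positions 48–69.
Reverse complement of the reverse primer: ATTGTGCTAGGGCATAGG. This occurs on the top strand at positions 81–98.
The product runs from position 48 to position 98, so its length is 98 − 48 + 1 = 51 bp.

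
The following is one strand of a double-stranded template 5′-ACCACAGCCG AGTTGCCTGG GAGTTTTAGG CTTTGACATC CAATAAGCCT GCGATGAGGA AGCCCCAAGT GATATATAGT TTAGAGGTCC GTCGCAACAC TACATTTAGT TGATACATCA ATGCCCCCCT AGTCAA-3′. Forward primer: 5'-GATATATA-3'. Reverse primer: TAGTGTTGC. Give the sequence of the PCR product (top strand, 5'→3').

5'-GATATATAGTTTAGAGGTCCGTCGCAACACTA-3'

Forward primer GATATATA is found on the top strand at positions 71–78.
The reverse primer's reverse complement is GCAACACTA, which matches the template at positions 94–102.
The product is the template from position 71 through 102 (32 bp).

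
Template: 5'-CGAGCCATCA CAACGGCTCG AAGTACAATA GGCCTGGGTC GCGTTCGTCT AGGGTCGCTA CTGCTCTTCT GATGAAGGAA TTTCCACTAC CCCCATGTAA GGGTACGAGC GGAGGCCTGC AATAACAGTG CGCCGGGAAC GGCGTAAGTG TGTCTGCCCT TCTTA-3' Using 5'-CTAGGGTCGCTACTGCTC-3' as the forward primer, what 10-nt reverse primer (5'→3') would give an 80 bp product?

The forward primer binds at positions 49–66, so an 80 bp product ends at position 49 + 80 − 1 = 128.
The reverse primer anneals to the top strand over positions 119–128, i.e. to GCAATAACAG.
Its sequence written 5'→3' is the reverse complement: CTGTTATTGC.

5'-CTGTTATTGC-3'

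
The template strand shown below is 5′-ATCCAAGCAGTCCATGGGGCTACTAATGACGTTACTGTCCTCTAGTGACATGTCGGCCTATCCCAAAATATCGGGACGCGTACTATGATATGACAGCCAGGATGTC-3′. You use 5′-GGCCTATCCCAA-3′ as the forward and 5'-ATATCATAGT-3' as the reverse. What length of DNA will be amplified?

37 bp

The forward primer matches the template at positions 55–66.
The reverse primer's reverse complement is ACTATGATAT, which matches the template at positions 82–91.
Amplicon spans positions 55–91: 37 bp.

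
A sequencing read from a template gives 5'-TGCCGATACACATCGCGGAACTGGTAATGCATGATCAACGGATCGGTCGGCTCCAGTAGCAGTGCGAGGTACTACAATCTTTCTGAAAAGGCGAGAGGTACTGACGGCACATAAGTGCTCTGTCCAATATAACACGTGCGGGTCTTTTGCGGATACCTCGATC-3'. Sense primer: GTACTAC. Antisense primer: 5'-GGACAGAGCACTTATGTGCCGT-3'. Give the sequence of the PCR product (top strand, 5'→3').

5'-GTACTACAATCTTTCTGAAAAGGCGAGAGGTACTGACGGCACATAAGTGCTCTGTCC-3'

The forward primer matches the template at positions 69–75.
The reverse primer's reverse complement is ACGGCACATAAGTGCTCTGTCC, which matches the template at positions 104–125.
The product is the template from position 69 through 125 (57 bp).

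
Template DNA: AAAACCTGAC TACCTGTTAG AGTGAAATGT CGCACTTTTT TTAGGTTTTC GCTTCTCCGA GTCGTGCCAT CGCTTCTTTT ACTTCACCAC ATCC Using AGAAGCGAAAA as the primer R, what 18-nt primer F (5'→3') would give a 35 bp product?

The reverse primer's reverse complement TTTTCGCTTCT matches the template at positions 46–56, so the product ends at position 56.
A 35 bp product then starts at position 56 − 35 + 1 = 22.
The forward primer is identical to the top strand there: GTGAAATGTCGCACTTTT.

5'-GTGAAATGTCGCACTTTT-3'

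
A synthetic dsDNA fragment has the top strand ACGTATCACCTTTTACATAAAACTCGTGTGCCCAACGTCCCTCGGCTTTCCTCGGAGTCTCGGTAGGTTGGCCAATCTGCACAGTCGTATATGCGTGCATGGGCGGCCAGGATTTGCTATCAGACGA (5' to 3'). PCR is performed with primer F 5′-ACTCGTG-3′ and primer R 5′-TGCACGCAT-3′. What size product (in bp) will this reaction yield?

78 bp

Scanning the template, ACTCGTG occurs at positions 22–28; this primer anneals to the bottom strand there with its 3' end pointing downstream.
The reverse primer's reverse complement is ATGCGTGCA, which matches the template at positions 91–99.
Amplicon spans positions 22–99: 78 bp.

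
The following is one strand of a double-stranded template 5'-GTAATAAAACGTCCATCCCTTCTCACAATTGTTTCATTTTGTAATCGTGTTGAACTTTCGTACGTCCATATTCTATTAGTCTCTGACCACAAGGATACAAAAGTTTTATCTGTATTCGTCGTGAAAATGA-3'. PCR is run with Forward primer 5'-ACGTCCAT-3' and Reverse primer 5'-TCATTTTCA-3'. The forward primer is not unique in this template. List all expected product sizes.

122 bp, 69 bp

The forward primer ACGTCCAT matches the top strand at positions 9–16, 62–69.
The reverse primer's reverse complement is TGAAAATGA, matching at positions 122–130.
Each forward site pairs with the reverse site to give a product ending at position 130: sizes 122, 69 bp.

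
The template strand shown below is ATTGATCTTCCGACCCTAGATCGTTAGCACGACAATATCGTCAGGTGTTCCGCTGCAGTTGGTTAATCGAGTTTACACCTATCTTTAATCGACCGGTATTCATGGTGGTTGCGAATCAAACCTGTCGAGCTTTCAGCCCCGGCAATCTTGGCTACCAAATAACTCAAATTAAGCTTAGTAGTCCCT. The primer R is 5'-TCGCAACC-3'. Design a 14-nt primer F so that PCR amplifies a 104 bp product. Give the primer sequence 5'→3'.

5'-CGACCCTAGATCGT-3'

The reverse primer's reverse complement GGTTGCGA matches the template at positions 107–114, so the product ends at position 114.
A 104 bp product then starts at position 114 − 104 + 1 = 11.
The forward primer is identical to the top strand there: CGACCCTAGATCGT.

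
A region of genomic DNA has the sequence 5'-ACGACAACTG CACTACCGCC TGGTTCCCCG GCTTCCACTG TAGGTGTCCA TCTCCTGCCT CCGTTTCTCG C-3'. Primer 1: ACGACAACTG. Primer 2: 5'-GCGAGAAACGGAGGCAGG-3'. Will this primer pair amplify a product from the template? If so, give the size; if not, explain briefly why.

Yes — a 71 bp product.

Primer 1 (ACGACAACTG) matches the top strand at positions 1–10; it acts as a forward primer.
Primer 2's reverse complement is CCTGCCTCCGTTTCTCGC, matching the top strand at positions 54–71; it acts as a reverse primer.
The 3' ends face each other across positions 1–71, giving a 71 bp product.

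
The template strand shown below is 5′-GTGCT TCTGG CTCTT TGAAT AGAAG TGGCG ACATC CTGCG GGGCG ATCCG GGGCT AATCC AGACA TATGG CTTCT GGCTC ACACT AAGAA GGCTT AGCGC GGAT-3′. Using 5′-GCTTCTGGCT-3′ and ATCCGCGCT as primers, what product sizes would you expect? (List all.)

102 bp, 35 bp

The forward primer GCTTCTGGCT matches the top strand at positions 3–12, 70–79.
The reverse primer's reverse complement is AGCGCGGAT, matching at positions 96–104.
Each forward site pairs with the reverse site to give a product ending at position 104: sizes 102, 35 bp.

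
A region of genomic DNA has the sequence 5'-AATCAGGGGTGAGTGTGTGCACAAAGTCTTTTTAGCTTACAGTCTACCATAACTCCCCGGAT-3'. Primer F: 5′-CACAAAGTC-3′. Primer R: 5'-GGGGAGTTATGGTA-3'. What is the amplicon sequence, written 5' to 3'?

Forward primer CACAAAGTC is found on the top strand at positions 20–28.
The reverse primer's reverse complement is TACCATAACTCCCC, which matches the template at positions 45–58.
The product is the template from position 20 through 58 (39 bp).

5'-CACAAAGTCTTTTTAGCTTACAGTCTACCATAACTCCCC-3'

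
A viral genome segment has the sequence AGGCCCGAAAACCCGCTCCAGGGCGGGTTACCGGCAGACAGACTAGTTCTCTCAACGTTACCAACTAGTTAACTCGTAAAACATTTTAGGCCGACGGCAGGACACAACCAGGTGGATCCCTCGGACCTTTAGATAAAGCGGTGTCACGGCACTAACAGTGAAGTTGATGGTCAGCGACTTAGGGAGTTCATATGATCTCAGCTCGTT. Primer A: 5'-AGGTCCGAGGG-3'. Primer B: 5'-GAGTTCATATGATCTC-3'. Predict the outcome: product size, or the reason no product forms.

Primer A (AGGTCCGAGGG) has reverse complement CCCTCGGACCT, which matches the top strand at positions 118–128; primer A anneals to the top strand there with its 3' end pointing upstream toward position 118.
Primer B (GAGTTCATATGATCTC) matches the top strand directly at positions 184–199; it anneals to the bottom strand with its 3' end pointing downstream toward position 199.
The 3' ends diverge (primer A extends toward position 1, primer B toward position 207), so the primers never converge on a shared product.

No product — the primers' 3' ends point away from each other.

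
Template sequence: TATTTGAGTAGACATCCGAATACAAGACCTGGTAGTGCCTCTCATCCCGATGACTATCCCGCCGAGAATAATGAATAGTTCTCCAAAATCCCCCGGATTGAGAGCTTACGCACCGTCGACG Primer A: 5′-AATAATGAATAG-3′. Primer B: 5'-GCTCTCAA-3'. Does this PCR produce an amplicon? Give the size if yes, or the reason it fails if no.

Yes — a 39 bp product.

Primer A (AATAATGAATAG) matches the top strand at positions 67–78; it acts as a forward primer.
Primer B's reverse complement is TTGAGAGC, matching the top strand at positions 98–105; it acts as a reverse primer.
The 3' ends face each other across positions 67–105, giving a 39 bp product.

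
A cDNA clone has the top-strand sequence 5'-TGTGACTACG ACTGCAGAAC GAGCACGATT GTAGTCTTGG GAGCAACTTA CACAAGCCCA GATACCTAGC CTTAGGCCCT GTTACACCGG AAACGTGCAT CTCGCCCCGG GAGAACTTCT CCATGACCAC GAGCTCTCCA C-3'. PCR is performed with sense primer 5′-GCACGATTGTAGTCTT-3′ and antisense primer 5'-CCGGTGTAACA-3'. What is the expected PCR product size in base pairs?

Forward primer GCACGATTGTAGTCTT is found on the top strand at positions 23–38.
The reverse primer's reverse complement is TGTTACACCGG, which matches the template at positions 80–90.
Product length = (reverse-primer end) − (forward-primer start) + 1 = 90 − 23 + 1 = 68 bp.

68 bp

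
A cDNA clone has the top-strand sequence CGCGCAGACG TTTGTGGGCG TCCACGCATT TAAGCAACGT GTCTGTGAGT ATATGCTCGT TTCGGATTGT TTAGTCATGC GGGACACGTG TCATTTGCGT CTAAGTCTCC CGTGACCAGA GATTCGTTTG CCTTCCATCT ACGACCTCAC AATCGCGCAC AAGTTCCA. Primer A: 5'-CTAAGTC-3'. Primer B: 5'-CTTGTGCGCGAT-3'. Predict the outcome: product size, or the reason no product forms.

Primer A (CTAAGTC) matches the top strand at positions 101–107; it acts as a forward primer.
Primer B's reverse complement is ATCGCGCACAAG, matching the top strand at positions 152–163; it acts as a reverse primer.
The 3' ends face each other across positions 101–163, giving a 63 bp product.

Yes — a 63 bp product.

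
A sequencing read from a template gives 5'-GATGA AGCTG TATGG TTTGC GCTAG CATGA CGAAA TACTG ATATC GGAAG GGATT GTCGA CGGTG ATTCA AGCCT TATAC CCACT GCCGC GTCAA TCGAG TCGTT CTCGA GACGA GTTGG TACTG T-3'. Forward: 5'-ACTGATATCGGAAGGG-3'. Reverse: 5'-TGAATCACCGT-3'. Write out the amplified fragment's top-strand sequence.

The forward primer matches the template at positions 37–52.
Reverse complement of the reverse primer: ACGGTGATTCA. This occurs on the top strand at positions 60–70.
The product is the template from position 37 through 70 (34 bp).

5'-ACTGATATCGGAAGGGATTGTCGACGGTGATTCA-3'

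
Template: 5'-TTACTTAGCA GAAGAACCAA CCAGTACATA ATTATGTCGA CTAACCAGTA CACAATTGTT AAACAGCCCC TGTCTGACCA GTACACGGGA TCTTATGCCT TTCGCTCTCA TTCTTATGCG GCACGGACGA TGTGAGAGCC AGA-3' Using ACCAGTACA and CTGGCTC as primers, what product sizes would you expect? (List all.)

123 bp, 99 bp, 66 bp

The forward primer ACCAGTACA matches the top strand at positions 20–28, 44–52, 77–85.
The reverse primer's reverse complement is GAGCCAG, matching at positions 136–142.
Each forward site pairs with the reverse site to give a product ending at position 142: sizes 123, 99, 66 bp.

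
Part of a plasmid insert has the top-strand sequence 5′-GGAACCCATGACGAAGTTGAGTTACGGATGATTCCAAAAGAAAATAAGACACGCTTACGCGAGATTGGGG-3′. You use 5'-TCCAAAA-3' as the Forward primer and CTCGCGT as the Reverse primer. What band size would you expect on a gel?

The forward primer matches the template at positions 33–39.
Taking the reverse complement of CTCGCGT gives ACGCGAG, found at positions 57–63 on the template; the primer anneals here to the top strand with its 3' end pointing upstream.
The product runs from position 33 to position 63, so its length is 63 − 33 + 1 = 31 bp.

31 bp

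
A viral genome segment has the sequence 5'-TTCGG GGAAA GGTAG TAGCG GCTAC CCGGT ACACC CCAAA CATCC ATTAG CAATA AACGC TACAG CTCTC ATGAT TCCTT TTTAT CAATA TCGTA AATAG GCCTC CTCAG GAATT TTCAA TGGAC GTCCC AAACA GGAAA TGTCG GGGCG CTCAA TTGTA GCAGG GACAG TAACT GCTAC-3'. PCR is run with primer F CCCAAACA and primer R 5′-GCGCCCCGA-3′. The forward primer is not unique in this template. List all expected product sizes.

117 bp, 24 bp

The forward primer CCCAAACA matches the top strand at positions 35–42, 128–135.
The reverse primer's reverse complement is TCGGGGCGC, matching at positions 143–151.
Each forward site pairs with the reverse site to give a product ending at position 151: sizes 117, 24 bp.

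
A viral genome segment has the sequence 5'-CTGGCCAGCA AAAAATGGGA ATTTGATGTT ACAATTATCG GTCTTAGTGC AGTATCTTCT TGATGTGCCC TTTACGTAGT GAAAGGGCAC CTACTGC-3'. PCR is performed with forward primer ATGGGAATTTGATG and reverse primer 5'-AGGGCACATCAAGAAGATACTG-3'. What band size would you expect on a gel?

57 bp

Scanning the template, ATGGGAATTTGATG occurs at positions 15–28; this primer anneals to the bottom strand there with its 3' end pointing downstream.
Reverse complement of the reverse primer: CAGTATCTTCTTGATGTGCCCT. This occurs on the top strand at positions 50–71.
Amplicon spans positions 15–71: 57 bp.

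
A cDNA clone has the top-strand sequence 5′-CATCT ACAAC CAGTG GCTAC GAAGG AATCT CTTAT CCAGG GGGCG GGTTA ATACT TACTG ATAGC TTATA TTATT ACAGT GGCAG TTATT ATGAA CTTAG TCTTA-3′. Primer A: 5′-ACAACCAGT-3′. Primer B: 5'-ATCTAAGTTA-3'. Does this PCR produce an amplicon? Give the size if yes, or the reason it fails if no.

No product — primer B has no binding site in the template.

Primer B (ATCTAAGTTA) does not match the top strand, and its reverse complement TAACTTAGAT does not match either.
With no annealing site for primer B, no amplification occurs.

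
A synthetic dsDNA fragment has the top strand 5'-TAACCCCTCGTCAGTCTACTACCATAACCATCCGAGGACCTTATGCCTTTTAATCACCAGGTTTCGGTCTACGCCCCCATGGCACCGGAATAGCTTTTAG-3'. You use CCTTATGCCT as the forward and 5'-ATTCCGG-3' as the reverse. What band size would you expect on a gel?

53 bp

Forward primer CCTTATGCCT is found on the top strand at positions 39–48.
The reverse primer's reverse complement is CCGGAAT, which matches the template at positions 85–91.
Amplicon spans positions 39–91: 53 bp.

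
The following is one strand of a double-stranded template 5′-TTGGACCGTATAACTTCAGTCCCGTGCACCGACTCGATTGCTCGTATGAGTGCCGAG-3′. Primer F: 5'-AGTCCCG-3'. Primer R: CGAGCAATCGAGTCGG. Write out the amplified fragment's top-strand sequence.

5'-AGTCCCGTGCACCGACTCGATTGCTCG-3'

Scanning the template, AGTCCCG occurs at positions 18–24; this primer anneals to the bottom strand there with its 3' end pointing downstream.
Reverse complement of the reverse primer: CCGACTCGATTGCTCG. This occurs on the top strand at positions 29–44.
The product is the template from position 18 through 44 (27 bp).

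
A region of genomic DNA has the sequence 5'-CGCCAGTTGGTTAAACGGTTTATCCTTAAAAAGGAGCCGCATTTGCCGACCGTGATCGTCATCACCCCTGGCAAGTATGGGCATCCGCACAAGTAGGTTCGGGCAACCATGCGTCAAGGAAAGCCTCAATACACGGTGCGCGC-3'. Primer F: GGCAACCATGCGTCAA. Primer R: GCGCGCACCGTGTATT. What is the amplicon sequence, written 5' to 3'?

Scanning the template, GGCAACCATGCGTCAA occurs at positions 102–117; this primer anneals to the bottom strand there with its 3' end pointing downstream.
Taking the reverse complement of GCGCGCACCGTGTATT gives AATACACGGTGCGCGC, found at positions 128–143 on the template; the primer anneals here to the top strand with its 3' end pointing upstream.
The product is the template from position 102 through 143 (42 bp).

5'-GGCAACCATGCGTCAAGGAAAGCCTCAATACACGGTGCGCGC-3'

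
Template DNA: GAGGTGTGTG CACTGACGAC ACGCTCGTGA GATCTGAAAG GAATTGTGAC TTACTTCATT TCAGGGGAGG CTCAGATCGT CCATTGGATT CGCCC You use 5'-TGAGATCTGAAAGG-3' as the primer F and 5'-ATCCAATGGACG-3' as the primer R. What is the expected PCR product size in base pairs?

Scanning the template, TGAGATCTGAAAGG occurs at positions 28–41; this primer anneals to the bottom strand there with its 3' end pointing downstream.
Taking the reverse complement of ATCCAATGGACG gives CGTCCATTGGAT, found at positions 78–89 on the template; the primer anneals here to the top strand with its 3' end pointing upstream.
Product length = (reverse-primer end) − (forward-primer start) + 1 = 89 − 28 + 1 = 62 bp.

62 bp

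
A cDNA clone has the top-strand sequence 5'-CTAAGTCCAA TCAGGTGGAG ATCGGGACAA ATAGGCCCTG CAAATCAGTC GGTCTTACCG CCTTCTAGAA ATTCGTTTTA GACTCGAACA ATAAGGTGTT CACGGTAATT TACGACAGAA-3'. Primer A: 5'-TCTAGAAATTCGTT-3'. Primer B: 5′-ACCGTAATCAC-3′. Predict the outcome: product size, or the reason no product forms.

No product — primer B has no binding site in the template.

Primer B (ACCGTAATCAC) does not match the top strand, and its reverse complement GTGATTACGGT does not match either.
With no annealing site for primer B, no amplification occurs.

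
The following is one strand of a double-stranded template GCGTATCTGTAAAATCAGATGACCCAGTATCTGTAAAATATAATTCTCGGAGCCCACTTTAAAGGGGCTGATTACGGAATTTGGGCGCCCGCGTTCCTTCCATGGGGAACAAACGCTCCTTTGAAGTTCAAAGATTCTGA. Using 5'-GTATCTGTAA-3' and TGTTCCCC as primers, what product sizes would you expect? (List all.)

The forward primer GTATCTGTAA matches the top strand at positions 3–12, 27–36.
The reverse primer's reverse complement is GGGGAACA, matching at positions 104–111.
Each forward site pairs with the reverse site to give a product ending at position 111: sizes 109, 85 bp.

109 bp, 85 bp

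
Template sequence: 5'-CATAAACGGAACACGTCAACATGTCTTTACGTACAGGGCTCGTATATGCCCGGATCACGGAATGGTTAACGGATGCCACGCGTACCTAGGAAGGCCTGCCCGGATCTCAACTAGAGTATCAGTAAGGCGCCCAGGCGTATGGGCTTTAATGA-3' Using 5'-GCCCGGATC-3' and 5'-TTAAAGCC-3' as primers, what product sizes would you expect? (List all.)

The forward primer GCCCGGATC matches the top strand at positions 48–56, 98–106.
The reverse primer's reverse complement is GGCTTTAA, matching at positions 142–149.
Each forward site pairs with the reverse site to give a product ending at position 149: sizes 102, 52 bp.

102 bp, 52 bp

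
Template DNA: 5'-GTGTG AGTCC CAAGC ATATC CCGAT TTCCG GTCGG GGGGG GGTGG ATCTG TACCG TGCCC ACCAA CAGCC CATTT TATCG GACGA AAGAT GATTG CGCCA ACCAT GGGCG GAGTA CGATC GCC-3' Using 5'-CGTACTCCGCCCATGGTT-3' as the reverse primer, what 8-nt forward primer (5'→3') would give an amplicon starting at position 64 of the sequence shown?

5'-AACAGCCC-3'

The reverse primer's reverse complement AACCATGGGCGGAGTACG matches the template at positions 100–117; the product starts at position 64.
The forward primer is identical to the top strand over positions 64–71: AACAGCCC.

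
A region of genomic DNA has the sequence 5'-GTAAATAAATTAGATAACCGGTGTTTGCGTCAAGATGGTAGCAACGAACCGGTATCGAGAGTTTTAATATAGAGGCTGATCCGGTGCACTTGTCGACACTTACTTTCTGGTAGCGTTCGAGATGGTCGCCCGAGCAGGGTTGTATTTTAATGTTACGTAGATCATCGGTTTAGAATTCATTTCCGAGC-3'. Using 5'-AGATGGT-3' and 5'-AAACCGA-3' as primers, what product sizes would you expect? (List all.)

139 bp, 52 bp

The forward primer AGATGGT matches the top strand at positions 33–39, 120–126.
The reverse primer's reverse complement is TCGGTTT, matching at positions 165–171.
Each forward site pairs with the reverse site to give a product ending at position 171: sizes 139, 52 bp.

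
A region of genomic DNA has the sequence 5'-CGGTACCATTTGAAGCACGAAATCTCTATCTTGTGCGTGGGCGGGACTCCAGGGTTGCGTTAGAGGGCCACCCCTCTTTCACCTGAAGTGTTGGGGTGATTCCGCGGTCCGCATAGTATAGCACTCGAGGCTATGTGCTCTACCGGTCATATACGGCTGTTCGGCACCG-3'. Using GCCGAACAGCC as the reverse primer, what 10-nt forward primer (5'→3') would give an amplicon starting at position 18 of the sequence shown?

5'-CGAAATCTCT-3'

The reverse primer's reverse complement GGCTGTTCGGC matches the template at positions 155–165; the product starts at position 18.
The forward primer is identical to the top strand over positions 18–27: CGAAATCTCT.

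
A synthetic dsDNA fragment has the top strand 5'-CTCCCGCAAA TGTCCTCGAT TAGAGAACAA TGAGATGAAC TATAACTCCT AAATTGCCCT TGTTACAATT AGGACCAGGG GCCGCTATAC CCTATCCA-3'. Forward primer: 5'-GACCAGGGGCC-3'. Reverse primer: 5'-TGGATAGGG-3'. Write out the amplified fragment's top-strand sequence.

The forward primer matches the template at positions 73–83.
The reverse primer's reverse complement is CCCTATCCA, which matches the template at positions 90–98.
The product is the template from position 73 through 98 (26 bp).

5'-GACCAGGGGCCGCTATACCCTATCCA-3'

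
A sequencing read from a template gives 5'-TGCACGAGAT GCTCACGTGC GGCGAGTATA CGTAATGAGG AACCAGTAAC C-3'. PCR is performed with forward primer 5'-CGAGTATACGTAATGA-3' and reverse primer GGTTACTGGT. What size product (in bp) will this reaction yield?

Scanning the template, CGAGTATACGTAATGA occurs at positions 23–38; this primer anneals to the bottom strand there with its 3' end pointing downstream.
The reverse primer's reverse complement is ACCAGTAACC, which matches the template at positions 42–51.
The product runs from position 23 to position 51, so its length is 51 − 23 + 1 = 29 bp.

29 bp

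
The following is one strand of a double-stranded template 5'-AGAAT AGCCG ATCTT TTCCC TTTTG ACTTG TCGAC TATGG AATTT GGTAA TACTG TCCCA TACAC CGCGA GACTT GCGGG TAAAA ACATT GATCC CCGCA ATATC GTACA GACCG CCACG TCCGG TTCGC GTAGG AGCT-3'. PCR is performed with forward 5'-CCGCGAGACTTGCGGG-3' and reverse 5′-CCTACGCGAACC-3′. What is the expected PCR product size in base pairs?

71 bp

The forward primer matches the template at positions 65–80.
The reverse primer's reverse complement is GGTTCGCGTAGG, which matches the template at positions 124–135.
The product runs from position 65 to position 135, so its length is 135 − 65 + 1 = 71 bp.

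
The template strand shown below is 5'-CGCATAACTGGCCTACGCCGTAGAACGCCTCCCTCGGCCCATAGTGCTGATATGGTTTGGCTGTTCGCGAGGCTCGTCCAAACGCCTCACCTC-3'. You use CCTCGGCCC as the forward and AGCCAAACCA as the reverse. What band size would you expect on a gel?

Forward primer CCTCGGCCC is found on the top strand at positions 32–40.
Taking the reverse complement of AGCCAAACCA gives TGGTTTGGCT, found at positions 53–62 on the template; the primer anneals here to the top strand with its 3' end pointing upstream.
Product length = (reverse-primer end) − (forward-primer start) + 1 = 62 − 32 + 1 = 31 bp.

31 bp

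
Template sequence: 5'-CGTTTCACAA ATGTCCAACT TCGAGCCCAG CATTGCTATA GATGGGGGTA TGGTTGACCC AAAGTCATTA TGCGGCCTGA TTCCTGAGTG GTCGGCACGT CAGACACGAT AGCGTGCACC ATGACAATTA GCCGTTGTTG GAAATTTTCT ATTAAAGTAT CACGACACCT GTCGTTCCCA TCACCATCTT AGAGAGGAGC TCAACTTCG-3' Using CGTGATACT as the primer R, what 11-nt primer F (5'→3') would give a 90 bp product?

The reverse primer's reverse complement AGTATCACG matches the template at positions 156–164, so the product ends at position 164.
A 90 bp product then starts at position 164 − 90 + 1 = 75.
The forward primer is identical to the top strand there: GCCTGATTCCT.

5'-GCCTGATTCCT-3'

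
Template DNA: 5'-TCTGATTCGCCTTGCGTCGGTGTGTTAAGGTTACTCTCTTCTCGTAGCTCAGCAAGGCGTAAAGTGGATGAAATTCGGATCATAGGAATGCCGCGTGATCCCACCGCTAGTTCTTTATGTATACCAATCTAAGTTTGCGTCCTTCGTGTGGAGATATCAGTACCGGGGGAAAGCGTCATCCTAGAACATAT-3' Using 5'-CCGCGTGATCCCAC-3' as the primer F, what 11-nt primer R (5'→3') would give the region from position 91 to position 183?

The product's 3' end on the top strand is position 183.
The reverse primer anneals to the top strand over positions 173–183, i.e. to GCGTCATCCTA.
Its sequence written 5'→3' is the reverse complement: TAGGATGACGC.

5'-TAGGATGACGC-3'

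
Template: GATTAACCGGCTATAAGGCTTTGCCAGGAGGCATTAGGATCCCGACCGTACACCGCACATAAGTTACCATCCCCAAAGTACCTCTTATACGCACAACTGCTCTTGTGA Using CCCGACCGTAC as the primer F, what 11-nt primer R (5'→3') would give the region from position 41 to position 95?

5'-TGTGCGTATAA-3'

The product's 3' end on the top strand is position 95.
The reverse primer anneals to the top strand over positions 85–95, i.e. to TTATACGCACA.
Its sequence written 5'→3' is the reverse complement: TGTGCGTATAA.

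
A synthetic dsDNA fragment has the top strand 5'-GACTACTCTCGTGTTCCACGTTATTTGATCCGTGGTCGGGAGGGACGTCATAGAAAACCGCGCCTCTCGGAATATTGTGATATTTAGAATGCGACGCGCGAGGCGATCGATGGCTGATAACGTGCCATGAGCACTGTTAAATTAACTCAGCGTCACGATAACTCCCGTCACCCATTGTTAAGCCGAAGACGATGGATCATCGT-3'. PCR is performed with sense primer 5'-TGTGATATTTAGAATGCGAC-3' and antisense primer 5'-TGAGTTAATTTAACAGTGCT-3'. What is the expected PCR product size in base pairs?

74 bp

Scanning the template, TGTGATATTTAGAATGCGAC occurs at positions 76–95; this primer anneals to the bottom strand there with its 3' end pointing downstream.
Taking the reverse complement of TGAGTTAATTTAACAGTGCT gives AGCACTGTTAAATTAACTCA, found at positions 130–149 on the template; the primer anneals here to the top strand with its 3' end pointing upstream.
Product length = (reverse-primer end) − (forward-primer start) + 1 = 149 − 76 + 1 = 74 bp.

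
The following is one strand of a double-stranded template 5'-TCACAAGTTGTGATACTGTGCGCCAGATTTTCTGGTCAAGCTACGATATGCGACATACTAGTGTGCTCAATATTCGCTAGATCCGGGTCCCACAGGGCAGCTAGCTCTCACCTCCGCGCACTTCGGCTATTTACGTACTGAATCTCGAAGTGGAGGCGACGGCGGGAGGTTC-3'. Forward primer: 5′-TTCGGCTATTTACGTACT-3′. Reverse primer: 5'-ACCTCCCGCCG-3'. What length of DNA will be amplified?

49 bp

Forward primer TTCGGCTATTTACGTACT is found on the top strand at positions 122–139.
The reverse primer's reverse complement is CGGCGGGAGGT, which matches the template at positions 160–170.
Product length = (reverse-primer end) − (forward-primer start) + 1 = 170 − 122 + 1 = 49 bp.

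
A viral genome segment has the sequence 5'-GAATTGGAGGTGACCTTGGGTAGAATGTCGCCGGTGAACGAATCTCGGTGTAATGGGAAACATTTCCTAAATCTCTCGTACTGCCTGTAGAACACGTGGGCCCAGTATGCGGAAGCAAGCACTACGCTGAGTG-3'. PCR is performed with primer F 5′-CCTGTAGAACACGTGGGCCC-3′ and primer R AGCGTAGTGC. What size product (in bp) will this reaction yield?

45 bp

The forward primer matches the template at positions 84–103.
Reverse complement of the reverse primer: GCACTACGCT. This occurs on the top strand at positions 119–128.
Amplicon spans positions 84–128: 45 bp.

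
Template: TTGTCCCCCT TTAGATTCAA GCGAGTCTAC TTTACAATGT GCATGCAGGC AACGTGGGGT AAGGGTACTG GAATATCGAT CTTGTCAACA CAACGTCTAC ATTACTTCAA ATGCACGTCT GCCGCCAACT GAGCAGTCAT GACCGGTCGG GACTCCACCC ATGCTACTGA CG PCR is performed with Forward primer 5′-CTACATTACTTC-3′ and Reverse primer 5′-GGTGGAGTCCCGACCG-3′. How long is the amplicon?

Forward primer CTACATTACTTC is found on the top strand at positions 97–108.
Reverse complement of the reverse primer: CGGTCGGGACTCCACC. This occurs on the top strand at positions 144–159.
The product runs from position 97 to position 159, so its length is 159 − 97 + 1 = 63 bp.

63 bp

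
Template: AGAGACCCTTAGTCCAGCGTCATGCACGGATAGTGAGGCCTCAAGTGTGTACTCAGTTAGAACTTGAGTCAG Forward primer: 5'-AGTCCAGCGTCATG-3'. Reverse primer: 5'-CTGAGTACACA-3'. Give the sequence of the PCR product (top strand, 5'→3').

Scanning the template, AGTCCAGCGTCATG occurs at positions 11–24; this primer anneals to the bottom strand there with its 3' end pointing downstream.
The reverse primer's reverse complement is TGTGTACTCAG, which matches the template at positions 46–56.
The product is the template from position 11 through 56 (46 bp).

5'-AGTCCAGCGTCATGCACGGATAGTGAGGCCTCAAGTGTGTACTCAG-3'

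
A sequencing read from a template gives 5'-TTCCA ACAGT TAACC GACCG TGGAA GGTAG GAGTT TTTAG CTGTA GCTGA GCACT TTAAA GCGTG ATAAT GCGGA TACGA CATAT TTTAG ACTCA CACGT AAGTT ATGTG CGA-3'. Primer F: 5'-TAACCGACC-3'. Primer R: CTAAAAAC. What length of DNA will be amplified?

The forward primer matches the template at positions 11–19.
Taking the reverse complement of CTAAAAAC gives GTTTTTAG, found at positions 33–40 on the template; the primer anneals here to the top strand with its 3' end pointing upstream.
Amplicon spans positions 11–40: 30 bp.

30 bp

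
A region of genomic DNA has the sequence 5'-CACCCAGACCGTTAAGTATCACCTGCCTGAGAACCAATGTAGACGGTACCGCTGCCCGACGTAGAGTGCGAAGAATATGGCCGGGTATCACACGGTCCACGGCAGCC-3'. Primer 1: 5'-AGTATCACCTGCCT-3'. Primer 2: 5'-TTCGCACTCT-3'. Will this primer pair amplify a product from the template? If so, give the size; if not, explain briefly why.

Primer 1 (AGTATCACCTGCCT) matches the top strand at positions 15–28; it acts as a forward primer.
Primer 2's reverse complement is AGAGTGCGAA, matching the top strand at positions 63–72; it acts as a reverse primer.
The 3' ends face each other across positions 15–72, giving a 58 bp product.

Yes — a 58 bp product.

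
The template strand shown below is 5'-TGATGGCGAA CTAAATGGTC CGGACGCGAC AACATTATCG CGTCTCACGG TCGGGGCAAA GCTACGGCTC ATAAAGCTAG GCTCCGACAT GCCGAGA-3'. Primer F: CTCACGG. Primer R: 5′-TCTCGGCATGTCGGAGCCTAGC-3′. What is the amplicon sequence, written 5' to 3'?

The forward primer matches the template at positions 44–50.
Reverse complement of the reverse primer: GCTAGGCTCCGACATGCCGAGA. This occurs on the top strand at positions 76–97.
The product is the template from position 44 through 97 (54 bp).

5'-CTCACGGTCGGGGCAAAGCTACGGCTCATAAAGCTAGGCTCCGACATGCCGAGA-3'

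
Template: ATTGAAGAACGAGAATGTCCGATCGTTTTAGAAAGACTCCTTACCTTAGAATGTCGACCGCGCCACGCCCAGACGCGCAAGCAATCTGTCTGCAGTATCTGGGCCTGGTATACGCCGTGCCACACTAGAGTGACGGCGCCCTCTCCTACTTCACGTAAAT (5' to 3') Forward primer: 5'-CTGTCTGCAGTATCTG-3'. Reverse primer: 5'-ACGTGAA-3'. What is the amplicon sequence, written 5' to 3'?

5'-CTGTCTGCAGTATCTGGGCCTGGTATACGCCGTGCCACACTAGAGTGACGGCGCCCTCTCCTACTTCACGT-3'

The forward primer matches the template at positions 86–101.
Taking the reverse complement of ACGTGAA gives TTCACGT, found at positions 150–156 on the template; the primer anneals here to the top strand with its 3' end pointing upstream.
The product is the template from position 86 through 156 (71 bp).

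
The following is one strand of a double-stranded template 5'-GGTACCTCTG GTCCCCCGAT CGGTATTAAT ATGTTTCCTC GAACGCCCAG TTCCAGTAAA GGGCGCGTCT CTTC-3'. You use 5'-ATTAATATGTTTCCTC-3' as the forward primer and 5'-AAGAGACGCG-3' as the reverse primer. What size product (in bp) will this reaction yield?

The forward primer matches the template at positions 25–40.
Taking the reverse complement of AAGAGACGCG gives CGCGTCTCTT, found at positions 64–73 on the template; the primer anneals here to the top strand with its 3' end pointing upstream.
Amplicon spans positions 25–73: 49 bp.

49 bp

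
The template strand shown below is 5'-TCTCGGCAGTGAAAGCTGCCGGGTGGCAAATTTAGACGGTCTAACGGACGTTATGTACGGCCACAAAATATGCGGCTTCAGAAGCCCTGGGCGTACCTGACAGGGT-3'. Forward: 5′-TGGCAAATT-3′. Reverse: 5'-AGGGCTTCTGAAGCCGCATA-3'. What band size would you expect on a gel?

65 bp

Forward primer TGGCAAATT is found on the top strand at positions 24–32.
The reverse primer's reverse complement is TATGCGGCTTCAGAAGCCCT, which matches the template at positions 69–88.
Product length = (reverse-primer end) − (forward-primer start) + 1 = 88 − 24 + 1 = 65 bp.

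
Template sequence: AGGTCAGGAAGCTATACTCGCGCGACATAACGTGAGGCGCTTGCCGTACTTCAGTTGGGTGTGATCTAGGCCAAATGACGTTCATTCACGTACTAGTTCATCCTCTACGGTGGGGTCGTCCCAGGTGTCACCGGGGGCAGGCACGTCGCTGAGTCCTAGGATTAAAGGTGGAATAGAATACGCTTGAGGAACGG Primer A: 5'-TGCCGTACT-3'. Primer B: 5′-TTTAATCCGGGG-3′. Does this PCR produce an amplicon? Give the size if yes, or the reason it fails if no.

Primer B (TTTAATCCGGGG) does not match the top strand, and its reverse complement CCCCGGATTAAA does not match either.
With no annealing site for primer B, no amplification occurs.

No product — primer B has no binding site in the template.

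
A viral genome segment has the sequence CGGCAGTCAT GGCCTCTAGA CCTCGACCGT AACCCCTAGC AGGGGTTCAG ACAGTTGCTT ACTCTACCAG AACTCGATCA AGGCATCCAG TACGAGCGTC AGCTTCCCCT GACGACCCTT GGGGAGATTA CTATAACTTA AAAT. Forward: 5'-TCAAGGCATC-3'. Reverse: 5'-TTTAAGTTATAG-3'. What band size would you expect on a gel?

Scanning the template, TCAAGGCATC occurs at positions 78–87; this primer anneals to the bottom strand there with its 3' end pointing downstream.
Reverse complement of the reverse primer: CTATAACTTAAA. This occurs on the top strand at positions 131–142.
The product runs from position 78 to position 142, so its length is 142 − 78 + 1 = 65 bp.

65 bp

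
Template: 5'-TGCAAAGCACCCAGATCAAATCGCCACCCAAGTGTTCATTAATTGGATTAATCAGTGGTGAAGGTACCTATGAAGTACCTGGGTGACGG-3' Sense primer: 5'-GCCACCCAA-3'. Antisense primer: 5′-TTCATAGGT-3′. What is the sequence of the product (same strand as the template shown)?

5'-GCCACCCAAGTGTTCATTAATTGGATTAATCAGTGGTGAAGGTACCTATGAA-3'

Scanning the template, GCCACCCAA occurs at positions 23–31; this primer anneals to the bottom strand there with its 3' end pointing downstream.
Reverse complement of the reverse primer: ACCTATGAA. This occurs on the top strand at positions 66–74.
The product is the template from position 23 through 74 (52 bp).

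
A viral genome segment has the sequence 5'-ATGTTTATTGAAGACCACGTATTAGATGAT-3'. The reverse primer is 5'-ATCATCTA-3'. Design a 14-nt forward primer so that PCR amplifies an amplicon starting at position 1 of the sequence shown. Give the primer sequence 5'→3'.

The reverse primer's reverse complement TAGATGAT matches the template at positions 23–30; the product starts at position 1.
The forward primer is identical to the top strand over positions 1–14: ATGTTTATTGAAGA.

5'-ATGTTTATTGAAGA-3'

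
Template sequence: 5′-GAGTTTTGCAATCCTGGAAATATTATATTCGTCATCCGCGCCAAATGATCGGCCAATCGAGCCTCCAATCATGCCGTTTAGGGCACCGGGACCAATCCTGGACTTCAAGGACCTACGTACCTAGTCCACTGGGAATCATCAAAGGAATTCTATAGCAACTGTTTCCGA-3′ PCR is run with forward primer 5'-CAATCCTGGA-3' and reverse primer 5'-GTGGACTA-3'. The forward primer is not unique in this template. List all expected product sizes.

The forward primer CAATCCTGGA matches the top strand at positions 9–18, 93–102.
The reverse primer's reverse complement is TAGTCCAC, matching at positions 122–129.
Each forward site pairs with the reverse site to give a product ending at position 129: sizes 121, 37 bp.

121 bp, 37 bp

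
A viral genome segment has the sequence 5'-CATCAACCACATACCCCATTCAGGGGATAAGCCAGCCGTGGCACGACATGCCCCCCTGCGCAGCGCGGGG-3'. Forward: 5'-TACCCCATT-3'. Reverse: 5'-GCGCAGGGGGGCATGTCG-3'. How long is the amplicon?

The forward primer matches the template at positions 12–20.
Taking the reverse complement of GCGCAGGGGGGCATGTCG gives CGACATGCCCCCCTGCGC, found at positions 44–61 on the template; the primer anneals here to the top strand with its 3' end pointing upstream.
Product length = (reverse-primer end) − (forward-primer start) + 1 = 61 − 12 + 1 = 50 bp.

50 bp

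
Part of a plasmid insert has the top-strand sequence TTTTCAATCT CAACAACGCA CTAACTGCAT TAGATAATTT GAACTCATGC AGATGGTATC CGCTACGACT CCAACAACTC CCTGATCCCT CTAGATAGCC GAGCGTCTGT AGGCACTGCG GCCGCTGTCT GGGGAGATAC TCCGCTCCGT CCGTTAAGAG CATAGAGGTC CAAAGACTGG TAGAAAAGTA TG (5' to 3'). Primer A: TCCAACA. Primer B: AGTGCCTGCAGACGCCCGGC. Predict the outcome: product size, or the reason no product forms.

No product — primer B has no binding site in the template.

Primer B (AGTGCCTGCAGACGCCCGGC) does not match the top strand, and its reverse complement GCCGGGCGTCTGCAGGCACT does not match either.
With no annealing site for primer B, no amplification occurs.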